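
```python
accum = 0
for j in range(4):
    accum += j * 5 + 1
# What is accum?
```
Trace:
  accum=0
  accum=1, j=0
  accum=7, j=1
  accum=18, j=2
  accum=34, j=3

Final answer: 34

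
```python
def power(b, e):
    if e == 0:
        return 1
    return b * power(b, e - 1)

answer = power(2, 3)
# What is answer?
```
Call trace:
power(b=2, e=3)
  power(b=2, e=2)
    power(b=2, e=1)
      power(b=2, e=0)
      -> return 1
    -> return 2
  -> return 4
-> return 8

Final answer: 8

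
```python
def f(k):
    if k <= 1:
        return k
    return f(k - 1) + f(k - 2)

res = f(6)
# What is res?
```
Call trace (a repeated sub-call is expanded the first time; later identical calls just restate its return value):
f(k=6)
  f(k=5)
    f(k=4)
      f(k=3)
        f(k=2)
          f(k=1)
          -> return 1
          f(k=0)
          -> return 0
        -> return 1
        f(k=1)
        -> return 1
      -> return 2
      f(k=2) -> return 1  (same call as traced above)
    -> return 3
    f(k=3) -> return 2  (same call as traced above)
  -> return 5
  f(k=4) -> return 3  (same call as traced above)
-> return 8

Final answer: 8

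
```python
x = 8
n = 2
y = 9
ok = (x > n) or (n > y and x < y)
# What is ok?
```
Trace:
  x=8
  x=8, n=2
  x=8, n=2, y=9
  x=8, n=2, y=9, ok=True

Final answer: True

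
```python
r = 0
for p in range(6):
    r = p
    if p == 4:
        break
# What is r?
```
Trace:
  r=0
  r=0, p=0
  r=1, p=1
  r=2, p=2
  r=3, p=3
  r=4, p=4

Final answer: 4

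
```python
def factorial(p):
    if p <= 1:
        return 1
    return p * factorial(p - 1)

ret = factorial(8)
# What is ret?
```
Call trace:
factorial(p=8)
  factorial(p=7)
    factorial(p=6)
      factorial(p=5)
        factorial(p=4)
          factorial(p=3)
            factorial(p=2)
              factorial(p=1)
              -> return 1
            -> return 2
          -> return 6
        -> return 24
      -> return 120
    -> return 720
  -> return 5040
-> return 40320

Final answer: 40320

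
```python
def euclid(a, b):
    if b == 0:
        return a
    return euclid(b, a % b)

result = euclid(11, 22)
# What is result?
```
Call trace:
euclid(a=11, b=22)
  euclid(a=22, b=11)
    euclid(a=11, b=0)
    -> return 11
  -> return 11
-> return 11

Final answer: 11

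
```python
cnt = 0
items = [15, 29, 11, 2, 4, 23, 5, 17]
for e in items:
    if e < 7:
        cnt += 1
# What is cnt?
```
Trace:
  cnt=0
  cnt=0, e=15
  cnt=0, e=29
  cnt=0, e=11
  cnt=1, e=2
  cnt=2, e=4
  cnt=2, e=23
  cnt=3, e=5
  cnt=3, e=17

Final answer: 3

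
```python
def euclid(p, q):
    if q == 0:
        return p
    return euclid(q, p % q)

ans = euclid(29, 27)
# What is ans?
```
Call trace:
euclid(p=29, q=27)
  euclid(p=27, q=2)
    euclid(p=2, q=1)
      euclid(p=1, q=0)
      -> return 1
    -> return 1
  -> return 1
-> return 1

Final answer: 1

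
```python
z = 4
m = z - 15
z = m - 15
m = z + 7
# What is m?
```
Trace:
  z=4
  z=4, m=-11
  z=-26, m=-11
  z=-26, m=-19

Final answer: -19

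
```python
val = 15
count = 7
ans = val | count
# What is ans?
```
Trace:
  val=15
  val=15, count=7
  val=15, count=7, ans=15

Final answer: 15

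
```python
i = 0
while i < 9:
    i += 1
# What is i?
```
Trace:
  i=0
  i=1
  i=2
  i=3
  i=4
  i=5
  i=6
  i=7
  i=8
  i=9

Final answer: 9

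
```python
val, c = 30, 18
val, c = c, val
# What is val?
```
Trace:
  val=30, c=18
  val=18, c=30

Final answer: 18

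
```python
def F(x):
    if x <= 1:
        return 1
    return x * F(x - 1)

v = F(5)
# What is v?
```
Call trace:
F(x=5)
  F(x=4)
    F(x=3)
      F(x=2)
        F(x=1)
        -> return 1
      -> return 2
    -> return 6
  -> return 24
-> return 120

Final answer: 120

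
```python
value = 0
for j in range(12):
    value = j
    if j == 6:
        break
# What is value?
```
Trace:
  value=0
  value=0, j=0
  value=1, j=1
  value=2, j=2
  value=3, j=3
  value=4, j=4
  value=5, j=5
  value=6, j=6

Final answer: 6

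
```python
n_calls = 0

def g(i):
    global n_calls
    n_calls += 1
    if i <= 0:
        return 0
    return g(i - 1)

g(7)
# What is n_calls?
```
Call trace:
g(i=7)
  g(i=6)
    g(i=5)
      g(i=4)
        g(i=3)
          g(i=2)
            g(i=1)
              g(i=0)
              -> return 0
            -> return 0
          -> return 0
        -> return 0
      -> return 0
    -> return 0
  -> return 0
-> return 0

n_calls is incremented once per call. g is entered once for each i = 7, 6, 5, 4, 3, 2, 1, 0 (the i <= 0 call returns without recursing), i.e. 7 + 1 calls.
n_calls = 8

Final answer: 8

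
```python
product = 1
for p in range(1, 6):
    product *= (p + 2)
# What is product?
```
Trace:
  product=1
  product=3, p=1
  product=12, p=2
  product=60, p=3
  product=360, p=4
  product=2520, p=5

Final answer: 2520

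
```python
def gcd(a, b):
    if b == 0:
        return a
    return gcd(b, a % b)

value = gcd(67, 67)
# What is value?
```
Call trace:
gcd(a=67, b=67)
  gcd(a=67, b=0)
  -> return 67
-> return 67

Final answer: 67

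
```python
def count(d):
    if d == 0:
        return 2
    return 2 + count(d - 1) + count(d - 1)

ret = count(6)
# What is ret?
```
Call trace (a repeated sub-call is expanded the first time; later identical calls just restate its return value):
count(d=6)
  count(d=5)
    count(d=4)
      count(d=3)
        count(d=2)
          count(d=1)
            count(d=0)
            -> return 2
            count(d=0)
            -> return 2
          -> return 6
          count(d=1) -> return 6  (same call as traced above)
        -> return 14
        count(d=2) -> return 14  (same call as traced above)
      -> return 30
      count(d=3) -> return 30  (same call as traced above)
    -> return 62
    count(d=4) -> return 62  (same call as traced above)
  -> return 126
  count(d=5) -> return 126  (same call as traced above)
-> return 254

Final answer: 254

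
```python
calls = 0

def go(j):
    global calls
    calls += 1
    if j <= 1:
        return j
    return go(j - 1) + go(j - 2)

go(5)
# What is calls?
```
Call trace (a repeated sub-call is expanded the first time; later identical calls just restate its return value):
go(j=5)
  go(j=4)
    go(j=3)
      go(j=2)
        go(j=1)
        -> return 1
        go(j=0)
        -> return 0
      -> return 1
      go(j=1)
      -> return 1
    -> return 2
    go(j=2) -> return 1  (same call as traced above)
  -> return 3
  go(j=3) -> return 2  (same call as traced above)
-> return 5

calls is incremented once per call, so count the calls in each subtree. Let C(j) = number of calls made by go(j).
C(0) = C(1) = 1 (base case, no recursion); C(j) = 1 + C(j - 1) + C(j - 2) otherwise.
C(2) = 1 + C(1) + C(0) = 1 + 1 + 1 = 3
C(3) = 1 + C(2) + C(1) = 1 + 3 + 1 = 5
C(4) = 1 + C(3) + C(2) = 1 + 5 + 3 = 9
C(5) = 1 + C(4) + C(3) = 1 + 9 + 5 = 15
calls = C(5) = 15

Final answer: 15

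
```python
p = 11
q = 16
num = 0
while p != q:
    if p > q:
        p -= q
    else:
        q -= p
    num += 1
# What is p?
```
Trace:
  p=11
  p=11, q=16
  p=11, q=16, num=0
  p=11, q=5, num=1
  p=6, q=5, num=2
  p=1, q=5, num=3
  p=1, q=4, num=4
  p=1, q=3, num=5
  p=1, q=2, num=6
  p=1, q=1, num=7

Final answer: 1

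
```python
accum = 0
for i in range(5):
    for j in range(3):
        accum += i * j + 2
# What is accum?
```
Trace:
  accum=0
  accum=2, i=0, j=0
  accum=4, i=0, j=1
  accum=6, i=0, j=2
  accum=8, i=1, j=0
  accum=11, i=1, j=1
  accum=15, i=1, j=2
  accum=17, i=2, j=0
  accum=21, i=2, j=1
  accum=27, i=2, j=2
  accum=29, i=3, j=0
  accum=34, i=3, j=1
  accum=42, i=3, j=2
  accum=44, i=4, j=0
  accum=50, i=4, j=1
  accum=60, i=4, j=2

Final answer: 60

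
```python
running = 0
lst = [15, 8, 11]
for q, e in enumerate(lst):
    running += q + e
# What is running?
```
Trace:
  running=0
  running=15, q=0, e=15
  running=24, q=1, e=8
  running=37, q=2, e=11

Final answer: 37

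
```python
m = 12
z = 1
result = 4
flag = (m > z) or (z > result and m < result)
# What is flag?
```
Trace:
  m=12
  m=12, z=1
  m=12, z=1, result=4
  m=12, z=1, result=4, flag=True

Final answer: True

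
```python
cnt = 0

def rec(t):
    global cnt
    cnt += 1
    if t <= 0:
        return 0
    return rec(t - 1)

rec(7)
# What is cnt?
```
Call trace:
rec(t=7)
  rec(t=6)
    rec(t=5)
      rec(t=4)
        rec(t=3)
          rec(t=2)
            rec(t=1)
              rec(t=0)
              -> return 0
            -> return 0
          -> return 0
        -> return 0
      -> return 0
    -> return 0
  -> return 0
-> return 0

cnt is incremented once per call. rec is entered once for each t = 7, 6, 5, 4, 3, 2, 1, 0 (the t <= 0 call returns without recursing), i.e. 7 + 1 calls.
cnt = 8

Final answer: 8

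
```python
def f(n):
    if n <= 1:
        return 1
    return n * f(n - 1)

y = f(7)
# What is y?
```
Call trace:
f(n=7)
  f(n=6)
    f(n=5)
      f(n=4)
        f(n=3)
          f(n=2)
            f(n=1)
            -> return 1
          -> return 2
        -> return 6
      -> return 24
    -> return 120
  -> return 720
-> return 5040

Final answer: 5040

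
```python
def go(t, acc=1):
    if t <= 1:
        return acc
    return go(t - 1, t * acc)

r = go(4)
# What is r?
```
Call trace:
go(t=4, acc=1)
  go(t=3, acc=4)
    go(t=2, acc=12)
      go(t=1, acc=24)
      -> return 24
    -> return 24
  -> return 24
-> return 24

Final answer: 24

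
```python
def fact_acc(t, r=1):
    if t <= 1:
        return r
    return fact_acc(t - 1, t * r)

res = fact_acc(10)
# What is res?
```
Call trace:
fact_acc(t=10, r=1)
  fact_acc(t=9, r=10)
    fact_acc(t=8, r=90)
      fact_acc(t=7, r=720)
        fact_acc(t=6, r=5040)
          fact_acc(t=5, r=30240)
            fact_acc(t=4, r=151200)
              fact_acc(t=3, r=604800)
                fact_acc(t=2, r=1814400)
                  fact_acc(t=1, r=3628800)
                  -> return 3628800
                -> return 3628800
              -> return 3628800
            -> return 3628800
          -> return 3628800
        -> return 3628800
      -> return 3628800
    -> return 3628800
  -> return 3628800
-> return 3628800

Final answer: 3628800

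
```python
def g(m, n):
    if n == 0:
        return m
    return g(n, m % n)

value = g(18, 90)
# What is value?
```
Call trace:
g(m=18, n=90)
  g(m=90, n=18)
    g(m=18, n=0)
    -> return 18
  -> return 18
-> return 18

Final answer: 18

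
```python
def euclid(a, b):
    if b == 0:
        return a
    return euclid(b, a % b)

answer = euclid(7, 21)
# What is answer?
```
Call trace:
euclid(a=7, b=21)
  euclid(a=21, b=7)
    euclid(a=7, b=0)
    -> return 7
  -> return 7
-> return 7

Final answer: 7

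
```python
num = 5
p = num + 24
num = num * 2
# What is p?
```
Trace:
  num=5
  num=5, p=29
  num=10, p=29

Final answer: 29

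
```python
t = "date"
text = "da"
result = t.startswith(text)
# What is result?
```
Trace:
  t='date'
  t='date', text='da'
  t='date', text='da', result=True

Final answer: True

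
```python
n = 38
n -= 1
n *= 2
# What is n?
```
Trace:
  n=38
  n=37
  n=74

Final answer: 74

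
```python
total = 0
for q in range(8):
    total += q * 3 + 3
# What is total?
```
Trace:
  total=0
  total=3, q=0
  total=9, q=1
  total=18, q=2
  total=30, q=3
  total=45, q=4
  total=63, q=5
  total=84, q=6
  total=108, q=7

Final answer: 108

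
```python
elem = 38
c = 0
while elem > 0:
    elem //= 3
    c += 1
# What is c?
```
Trace:
  elem=38
  elem=38, c=0
  elem=12, c=1
  elem=4, c=2
  elem=1, c=3
  elem=0, c=4

Final answer: 4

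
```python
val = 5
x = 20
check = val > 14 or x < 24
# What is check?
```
Trace:
  val=5
  val=5, x=20
  val=5, x=20, check=True

Final answer: True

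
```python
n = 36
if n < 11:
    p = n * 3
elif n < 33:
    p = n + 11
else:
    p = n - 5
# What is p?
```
Trace:
  n=36
  n=36, p=31

Final answer: 31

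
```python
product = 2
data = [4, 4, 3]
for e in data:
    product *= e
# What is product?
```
Trace:
  product=2
  product=8, e=4
  product=32, e=4
  product=96, e=3

Final answer: 96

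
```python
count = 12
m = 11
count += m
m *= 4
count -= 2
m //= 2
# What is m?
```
Trace:
  count=12
  count=12, m=11
  count=23, m=11
  count=23, m=44
  count=21, m=44
  count=21, m=22

Final answer: 22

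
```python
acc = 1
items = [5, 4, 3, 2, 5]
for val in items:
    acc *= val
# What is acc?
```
Trace:
  acc=1
  acc=5, val=5
  acc=20, val=4
  acc=60, val=3
  acc=120, val=2
  acc=600, val=5

Final answer: 600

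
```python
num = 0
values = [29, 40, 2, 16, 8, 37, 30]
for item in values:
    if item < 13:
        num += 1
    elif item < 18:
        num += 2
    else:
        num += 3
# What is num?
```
Trace:
  num=0
  num=3, item=29
  num=6, item=40
  num=7, item=2
  num=9, item=16
  num=10, item=8
  num=13, item=37
  num=16, item=30

Final answer: 16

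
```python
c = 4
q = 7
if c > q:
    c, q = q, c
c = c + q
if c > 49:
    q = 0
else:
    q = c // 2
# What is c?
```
Trace:
  c=4
  c=4, q=7
  c=4, q=7
  c=11, q=7
  c=11, q=5

Final answer: 11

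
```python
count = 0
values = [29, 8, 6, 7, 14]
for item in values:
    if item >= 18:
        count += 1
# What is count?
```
Trace:
  count=0
  count=1, item=29
  count=1, item=8
  count=1, item=6
  count=1, item=7
  count=1, item=14

Final answer: 1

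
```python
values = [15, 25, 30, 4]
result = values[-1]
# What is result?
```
Trace:
  values=[15, 25, 30, 4]
  values=[15, 25, 30, 4], result=4

Final answer: 4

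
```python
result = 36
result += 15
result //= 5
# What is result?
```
Trace:
  result=36
  result=51
  result=10

Final answer: 10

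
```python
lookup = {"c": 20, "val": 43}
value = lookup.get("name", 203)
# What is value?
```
Trace:
  lookup={'c': 20, 'val': 43}
  lookup={'c': 20, 'val': 43}, value=203

Final answer: 203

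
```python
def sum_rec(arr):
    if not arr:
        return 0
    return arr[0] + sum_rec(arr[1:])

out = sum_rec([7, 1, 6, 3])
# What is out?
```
Call trace:
sum_rec(arr=[7, 1, 6, 3])
  sum_rec(arr=[1, 6, 3])
    sum_rec(arr=[6, 3])
      sum_rec(arr=[3])
        sum_rec(arr=[])
        -> return 0
      -> return 3
    -> return 9
  -> return 10
-> return 17

Final answer: 17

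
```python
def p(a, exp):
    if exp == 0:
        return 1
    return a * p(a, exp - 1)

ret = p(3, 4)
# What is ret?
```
Call trace:
p(a=3, exp=4)
  p(a=3, exp=3)
    p(a=3, exp=2)
      p(a=3, exp=1)
        p(a=3, exp=0)
        -> return 1
      -> return 3
    -> return 9
  -> return 27
-> return 81

Final answer: 81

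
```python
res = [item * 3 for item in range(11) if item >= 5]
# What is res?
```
Trace:
  item=0
  item=1
  item=2
  item=3
  item=4
  item=5
  item=6
  item=7
  item=8
  item=9
  item=10
  res=[15, 18, 21, 24, 27, 30]

Final answer: [15, 18, 21, 24, 27, 30]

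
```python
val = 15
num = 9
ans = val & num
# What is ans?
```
Trace:
  val=15
  val=15, num=9
  val=15, num=9, ans=9

Final answer: 9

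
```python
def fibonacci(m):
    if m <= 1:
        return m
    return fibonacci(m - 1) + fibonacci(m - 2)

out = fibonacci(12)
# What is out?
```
Call trace (a repeated sub-call is expanded the first time; later identical calls just restate its return value):
fibonacci(m=12)
  fibonacci(m=11)
    fibonacci(m=10)
      fibonacci(m=9)
        fibonacci(m=8)
          fibonacci(m=7)
            fibonacci(m=6)
              fibonacci(m=5)
                fibonacci(m=4)
                  fibonacci(m=3)
                    fibonacci(m=2)
                      fibonacci(m=1)
                      -> return 1
                      fibonacci(m=0)
                      -> return 0
                    -> return 1
                    fibonacci(m=1)
                    -> return 1
                  -> return 2
                  fibonacci(m=2) -> return 1  (same call as traced above)
                -> return 3
                fibonacci(m=3) -> return 2  (same call as traced above)
              -> return 5
              fibonacci(m=4) -> return 3  (same call as traced above)
            -> return 8
            fibonacci(m=5) -> return 5  (same call as traced above)
          -> return 13
          fibonacci(m=6) -> return 8  (same call as traced above)
        -> return 21
        fibonacci(m=7) -> return 13  (same call as traced above)
      -> return 34
      fibonacci(m=8) -> return 21  (same call as traced above)
    -> return 55
    fibonacci(m=9) -> return 34  (same call as traced above)
  -> return 89
  fibonacci(m=10) -> return 55  (same call as traced above)
-> return 144

Final answer: 144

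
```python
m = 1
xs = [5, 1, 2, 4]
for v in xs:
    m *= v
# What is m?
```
Trace:
  m=1
  m=5, v=5
  m=5, v=1
  m=10, v=2
  m=40, v=4

Final answer: 40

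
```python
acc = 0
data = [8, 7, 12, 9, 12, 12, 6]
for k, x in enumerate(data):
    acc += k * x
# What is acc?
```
Trace:
  acc=0
  acc=0, k=0, x=8
  acc=7, k=1, x=7
  acc=31, k=2, x=12
  acc=58, k=3, x=9
  acc=106, k=4, x=12
  acc=166, k=5, x=12
  acc=202, k=6, x=6

Final answer: 202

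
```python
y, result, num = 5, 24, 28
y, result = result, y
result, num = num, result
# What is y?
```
Trace:
  y=5, result=24, num=28
  y=24, result=5, num=28
  y=24, result=28, num=5

Final answer: 24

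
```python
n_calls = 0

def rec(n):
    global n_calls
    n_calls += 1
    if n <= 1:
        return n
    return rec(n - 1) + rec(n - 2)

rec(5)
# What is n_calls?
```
Call trace (a repeated sub-call is expanded the first time; later identical calls just restate its return value):
rec(n=5)
  rec(n=4)
    rec(n=3)
      rec(n=2)
        rec(n=1)
        -> return 1
        rec(n=0)
        -> return 0
      -> return 1
      rec(n=1)
      -> return 1
    -> return 2
    rec(n=2) -> return 1  (same call as traced above)
  -> return 3
  rec(n=3) -> return 2  (same call as traced above)
-> return 5

n_calls is incremented once per call, so count the calls in each subtree. Let C(n) = number of calls made by rec(n).
C(0) = C(1) = 1 (base case, no recursion); C(n) = 1 + C(n - 1) + C(n - 2) otherwise.
C(2) = 1 + C(1) + C(0) = 1 + 1 + 1 = 3
C(3) = 1 + C(2) + C(1) = 1 + 3 + 1 = 5
C(4) = 1 + C(3) + C(2) = 1 + 5 + 3 = 9
C(5) = 1 + C(4) + C(3) = 1 + 9 + 5 = 15
n_calls = C(5) = 15

Final answer: 15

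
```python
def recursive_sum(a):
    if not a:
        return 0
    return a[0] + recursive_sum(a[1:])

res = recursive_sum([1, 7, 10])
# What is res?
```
Call trace:
recursive_sum(a=[1, 7, 10])
  recursive_sum(a=[7, 10])
    recursive_sum(a=[10])
      recursive_sum(a=[])
      -> return 0
    -> return 10
  -> return 17
-> return 18

Final answer: 18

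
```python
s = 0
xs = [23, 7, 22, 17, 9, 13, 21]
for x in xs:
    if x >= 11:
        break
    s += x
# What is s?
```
Trace:
  s=0
  s=0, x=23

Final answer: 0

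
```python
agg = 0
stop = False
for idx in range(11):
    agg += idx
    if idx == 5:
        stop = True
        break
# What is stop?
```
Trace:
  agg=0
  agg=0, stop=False
  agg=0, stop=False, idx=0
  agg=1, stop=False, idx=1
  agg=3, stop=False, idx=2
  agg=6, stop=False, idx=3
  agg=10, stop=False, idx=4
  agg=15, stop=True, idx=5

Final answer: True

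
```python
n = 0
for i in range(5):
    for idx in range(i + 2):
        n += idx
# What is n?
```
Trace:
  n=0
  n=0, i=0, idx=0
  n=1, i=0, idx=1
  n=1, i=1, idx=0
  n=2, i=1, idx=1
  n=4, i=1, idx=2
  n=4, i=2, idx=0
  n=5, i=2, idx=1
  n=7, i=2, idx=2
  n=10, i=2, idx=3
  n=10, i=3, idx=0
  n=11, i=3, idx=1
  n=13, i=3, idx=2
  n=16, i=3, idx=3
  n=20, i=3, idx=4
  n=20, i=4, idx=0
  n=21, i=4, idx=1
  n=23, i=4, idx=2
  n=26, i=4, idx=3
  n=30, i=4, idx=4
  n=35, i=4, idx=5

Final answer: 35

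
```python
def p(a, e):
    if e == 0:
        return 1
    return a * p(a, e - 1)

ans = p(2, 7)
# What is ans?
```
Call trace:
p(a=2, e=7)
  p(a=2, e=6)
    p(a=2, e=5)
      p(a=2, e=4)
        p(a=2, e=3)
          p(a=2, e=2)
            p(a=2, e=1)
              p(a=2, e=0)
              -> return 1
            -> return 2
          -> return 4
        -> return 8
      -> return 16
    -> return 32
  -> return 64
-> return 128

Final answer: 128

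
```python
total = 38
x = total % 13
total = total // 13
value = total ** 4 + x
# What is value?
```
Trace:
  total=38
  total=38, x=12
  total=2, x=12
  total=2, x=12, value=28

Final answer: 28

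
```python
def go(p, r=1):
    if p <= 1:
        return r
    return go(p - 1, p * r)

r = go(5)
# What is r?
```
Call trace:
go(p=5, r=1)
  go(p=4, r=5)
    go(p=3, r=20)
      go(p=2, r=60)
        go(p=1, r=120)
        -> return 120
      -> return 120
    -> return 120
  -> return 120
-> return 120

Final answer: 120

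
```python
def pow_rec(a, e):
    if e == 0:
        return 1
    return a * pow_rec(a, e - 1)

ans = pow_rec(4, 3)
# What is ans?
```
Call trace:
pow_rec(a=4, e=3)
  pow_rec(a=4, e=2)
    pow_rec(a=4, e=1)
      pow_rec(a=4, e=0)
      -> return 1
    -> return 4
  -> return 16
-> return 64

Final answer: 64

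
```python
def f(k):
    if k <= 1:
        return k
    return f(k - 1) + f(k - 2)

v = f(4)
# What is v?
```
Call trace (a repeated sub-call is expanded the first time; later identical calls just restate its return value):
f(k=4)
  f(k=3)
    f(k=2)
      f(k=1)
      -> return 1
      f(k=0)
      -> return 0
    -> return 1
    f(k=1)
    -> return 1
  -> return 2
  f(k=2) -> return 1  (same call as traced above)
-> return 3

Final answer: 3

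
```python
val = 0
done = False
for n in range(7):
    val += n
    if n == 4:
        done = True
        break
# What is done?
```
Trace:
  val=0
  val=0, done=False
  val=0, done=False, n=0
  val=1, done=False, n=1
  val=3, done=False, n=2
  val=6, done=False, n=3
  val=10, done=True, n=4

Final answer: True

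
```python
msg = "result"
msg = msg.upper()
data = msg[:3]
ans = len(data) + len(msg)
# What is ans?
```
Trace:
  msg='result'
  msg='RESULT'
  msg='RESULT', data='RES'
  msg='RESULT', data='RES', ans=9

Final answer: 9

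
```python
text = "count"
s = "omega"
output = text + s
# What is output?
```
Trace:
  text='count'
  text='count', s='omega'
  text='count', s='omega', output='countomega'

Final answer: 'countomega'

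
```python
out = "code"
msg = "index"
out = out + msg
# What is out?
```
Trace:
  out='code'
  out='code', msg='index'
  out='codeindex', msg='index'

Final answer: 'codeindex'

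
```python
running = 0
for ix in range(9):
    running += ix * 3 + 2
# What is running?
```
Trace:
  running=0
  running=2, ix=0
  running=7, ix=1
  running=15, ix=2
  running=26, ix=3
  running=40, ix=4
  running=57, ix=5
  running=77, ix=6
  running=100, ix=7
  running=126, ix=8

Final answer: 126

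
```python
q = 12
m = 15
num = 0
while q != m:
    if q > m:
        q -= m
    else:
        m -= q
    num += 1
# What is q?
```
Trace:
  q=12
  q=12, m=15
  q=12, m=15, num=0
  q=12, m=3, num=1
  q=9, m=3, num=2
  q=6, m=3, num=3
  q=3, m=3, num=4

Final answer: 3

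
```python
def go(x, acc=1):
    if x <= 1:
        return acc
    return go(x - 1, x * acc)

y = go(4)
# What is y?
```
Call trace:
go(x=4, acc=1)
  go(x=3, acc=4)
    go(x=2, acc=12)
      go(x=1, acc=24)
      -> return 24
    -> return 24
  -> return 24
-> return 24

Final answer: 24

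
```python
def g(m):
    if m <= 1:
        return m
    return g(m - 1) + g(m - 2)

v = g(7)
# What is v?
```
Call trace (a repeated sub-call is expanded the first time; later identical calls just restate its return value):
g(m=7)
  g(m=6)
    g(m=5)
      g(m=4)
        g(m=3)
          g(m=2)
            g(m=1)
            -> return 1
            g(m=0)
            -> return 0
          -> return 1
          g(m=1)
          -> return 1
        -> return 2
        g(m=2) -> return 1  (same call as traced above)
      -> return 3
      g(m=3) -> return 2  (same call as traced above)
    -> return 5
    g(m=4) -> return 3  (same call as traced above)
  -> return 8
  g(m=5) -> return 5  (same call as traced above)
-> return 13

Final answer: 13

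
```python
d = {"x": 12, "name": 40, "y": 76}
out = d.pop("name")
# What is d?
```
Trace:
  d={'x': 12, 'name': 40, 'y': 76}
  d={'x': 12, 'y': 76}, out=40

Final answer: {'x': 12, 'y': 76}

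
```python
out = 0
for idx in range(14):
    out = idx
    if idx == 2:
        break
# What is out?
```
Trace:
  out=0
  out=0, idx=0
  out=1, idx=1
  out=2, idx=2

Final answer: 2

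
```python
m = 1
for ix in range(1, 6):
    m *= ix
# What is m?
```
Trace:
  m=1
  m=1, ix=1
  m=2, ix=2
  m=6, ix=3
  m=24, ix=4
  m=120, ix=5

Final answer: 120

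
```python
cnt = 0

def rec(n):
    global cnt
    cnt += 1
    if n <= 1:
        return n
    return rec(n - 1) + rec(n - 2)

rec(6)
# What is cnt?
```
Call trace (a repeated sub-call is expanded the first time; later identical calls just restate its return value):
rec(n=6)
  rec(n=5)
    rec(n=4)
      rec(n=3)
        rec(n=2)
          rec(n=1)
          -> return 1
          rec(n=0)
          -> return 0
        -> return 1
        rec(n=1)
        -> return 1
      -> return 2
      rec(n=2) -> return 1  (same call as traced above)
    -> return 3
    rec(n=3) -> return 2  (same call as traced above)
  -> return 5
  rec(n=4) -> return 3  (same call as traced above)
-> return 8

cnt is incremented once per call, so count the calls in each subtree. Let C(n) = number of calls made by rec(n).
C(0) = C(1) = 1 (base case, no recursion); C(n) = 1 + C(n - 1) + C(n - 2) otherwise.
C(2) = 1 + C(1) + C(0) = 1 + 1 + 1 = 3
C(3) = 1 + C(2) + C(1) = 1 + 3 + 1 = 5
C(4) = 1 + C(3) + C(2) = 1 + 5 + 3 = 9
C(5) = 1 + C(4) + C(3) = 1 + 9 + 5 = 15
C(6) = 1 + C(5) + C(4) = 1 + 15 + 9 = 25
cnt = C(6) = 25

Final answer: 25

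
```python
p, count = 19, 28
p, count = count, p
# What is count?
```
Trace:
  p=19, count=28
  p=28, count=19

Final answer: 19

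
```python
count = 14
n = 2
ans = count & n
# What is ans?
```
Trace:
  count=14
  count=14, n=2
  count=14, n=2, ans=2

Final answer: 2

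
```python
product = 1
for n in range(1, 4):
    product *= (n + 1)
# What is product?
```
Trace:
  product=1
  product=2, n=1
  product=6, n=2
  product=24, n=3

Final answer: 24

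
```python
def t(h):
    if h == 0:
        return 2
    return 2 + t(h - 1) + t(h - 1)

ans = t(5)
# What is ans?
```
Call trace (a repeated sub-call is expanded the first time; later identical calls just restate its return value):
t(h=5)
  t(h=4)
    t(h=3)
      t(h=2)
        t(h=1)
          t(h=0)
          -> return 2
          t(h=0)
          -> return 2
        -> return 6
        t(h=1) -> return 6  (same call as traced above)
      -> return 14
      t(h=2) -> return 14  (same call as traced above)
    -> return 30
    t(h=3) -> return 30  (same call as traced above)
  -> return 62
  t(h=4) -> return 62  (same call as traced above)
-> return 126

Final answer: 126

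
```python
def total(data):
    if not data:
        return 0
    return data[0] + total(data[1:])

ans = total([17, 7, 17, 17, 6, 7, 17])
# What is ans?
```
Call trace:
total(data=[17, 7, 17, 17, 6, 7, 17])
  total(data=[7, 17, 17, 6, 7, 17])
    total(data=[17, 17, 6, 7, 17])
      total(data=[17, 6, 7, 17])
        total(data=[6, 7, 17])
          total(data=[7, 17])
            total(data=[17])
              total(data=[])
              -> return 0
            -> return 17
          -> return 24
        -> return 30
      -> return 47
    -> return 64
  -> return 71
-> return 88

Final answer: 88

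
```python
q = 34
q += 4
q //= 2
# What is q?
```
Trace:
  q=34
  q=38
  q=19

Final answer: 19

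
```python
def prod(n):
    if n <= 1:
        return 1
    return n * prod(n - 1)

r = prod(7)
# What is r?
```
Call trace:
prod(n=7)
  prod(n=6)
    prod(n=5)
      prod(n=4)
        prod(n=3)
          prod(n=2)
            prod(n=1)
            -> return 1
          -> return 2
        -> return 6
      -> return 24
    -> return 120
  -> return 720
-> return 5040

Final answer: 5040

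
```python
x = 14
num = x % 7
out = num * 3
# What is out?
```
Trace:
  x=14
  x=14, num=0
  x=14, num=0, out=0

Final answer: 0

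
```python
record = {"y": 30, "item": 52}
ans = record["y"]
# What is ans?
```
Trace:
  record={'y': 30, 'item': 52}
  record={'y': 30, 'item': 52}, ans=30

Final answer: 30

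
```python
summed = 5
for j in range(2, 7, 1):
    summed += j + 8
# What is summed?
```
Trace:
  summed=5
  summed=15, j=2
  summed=26, j=3
  summed=38, j=4
  summed=51, j=5
  summed=65, j=6

Final answer: 65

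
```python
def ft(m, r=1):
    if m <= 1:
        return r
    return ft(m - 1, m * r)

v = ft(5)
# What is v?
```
Call trace:
ft(m=5, r=1)
  ft(m=4, r=5)
    ft(m=3, r=20)
      ft(m=2, r=60)
        ft(m=1, r=120)
        -> return 120
      -> return 120
    -> return 120
  -> return 120
-> return 120

Final answer: 120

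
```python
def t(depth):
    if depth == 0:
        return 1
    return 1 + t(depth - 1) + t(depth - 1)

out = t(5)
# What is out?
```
Call trace (a repeated sub-call is expanded the first time; later identical calls just restate its return value):
t(depth=5)
  t(depth=4)
    t(depth=3)
      t(depth=2)
        t(depth=1)
          t(depth=0)
          -> return 1
          t(depth=0)
          -> return 1
        -> return 3
        t(depth=1) -> return 3  (same call as traced above)
      -> return 7
      t(depth=2) -> return 7  (same call as traced above)
    -> return 15
    t(depth=3) -> return 15  (same call as traced above)
  -> return 31
  t(depth=4) -> return 31  (same call as traced above)
-> return 63

Final answer: 63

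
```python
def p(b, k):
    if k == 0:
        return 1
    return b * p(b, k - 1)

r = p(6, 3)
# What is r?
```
Call trace:
p(b=6, k=3)
  p(b=6, k=2)
    p(b=6, k=1)
      p(b=6, k=0)
      -> return 1
    -> return 6
  -> return 36
-> return 216

Final answer: 216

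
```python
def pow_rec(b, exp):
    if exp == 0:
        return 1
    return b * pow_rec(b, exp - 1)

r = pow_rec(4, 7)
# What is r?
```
Call trace:
pow_rec(b=4, exp=7)
  pow_rec(b=4, exp=6)
    pow_rec(b=4, exp=5)
      pow_rec(b=4, exp=4)
        pow_rec(b=4, exp=3)
          pow_rec(b=4, exp=2)
            pow_rec(b=4, exp=1)
              pow_rec(b=4, exp=0)
              -> return 1
            -> return 4
          -> return 16
        -> return 64
      -> return 256
    -> return 1024
  -> return 4096
-> return 16384

Final answer: 16384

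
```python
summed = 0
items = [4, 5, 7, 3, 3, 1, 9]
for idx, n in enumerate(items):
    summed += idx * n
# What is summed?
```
Trace:
  summed=0
  summed=0, idx=0, n=4
  summed=5, idx=1, n=5
  summed=19, idx=2, n=7
  summed=28, idx=3, n=3
  summed=40, idx=4, n=3
  summed=45, idx=5, n=1
  summed=99, idx=6, n=9

Final answer: 99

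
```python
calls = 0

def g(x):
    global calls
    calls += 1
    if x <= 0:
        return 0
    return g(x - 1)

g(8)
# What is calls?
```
Call trace:
g(x=8)
  g(x=7)
    g(x=6)
      g(x=5)
        g(x=4)
          g(x=3)
            g(x=2)
              g(x=1)
                g(x=0)
                -> return 0
              -> return 0
            -> return 0
          -> return 0
        -> return 0
      -> return 0
    -> return 0
  -> return 0
-> return 0

calls is incremented once per call. g is entered once for each x = 8, 7, 6, 5, 4, 3, 2, 1, 0 (the x <= 0 call returns without recursing), i.e. 8 + 1 calls.
calls = 9

Final answer: 9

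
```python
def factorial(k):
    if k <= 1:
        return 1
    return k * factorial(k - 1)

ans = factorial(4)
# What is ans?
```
Call trace:
factorial(k=4)
  factorial(k=3)
    factorial(k=2)
      factorial(k=1)
      -> return 1
    -> return 2
  -> return 6
-> return 24

Final answer: 24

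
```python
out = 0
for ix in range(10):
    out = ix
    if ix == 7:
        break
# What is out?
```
Trace:
  out=0
  out=0, ix=0
  out=1, ix=1
  out=2, ix=2
  out=3, ix=3
  out=4, ix=4
  out=5, ix=5
  out=6, ix=6
  out=7, ix=7

Final answer: 7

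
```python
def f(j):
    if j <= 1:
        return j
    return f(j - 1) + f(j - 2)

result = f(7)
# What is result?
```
Call trace (a repeated sub-call is expanded the first time; later identical calls just restate its return value):
f(j=7)
  f(j=6)
    f(j=5)
      f(j=4)
        f(j=3)
          f(j=2)
            f(j=1)
            -> return 1
            f(j=0)
            -> return 0
          -> return 1
          f(j=1)
          -> return 1
        -> return 2
        f(j=2) -> return 1  (same call as traced above)
      -> return 3
      f(j=3) -> return 2  (same call as traced above)
    -> return 5
    f(j=4) -> return 3  (same call as traced above)
  -> return 8
  f(j=5) -> return 5  (same call as traced above)
-> return 13

Final answer: 13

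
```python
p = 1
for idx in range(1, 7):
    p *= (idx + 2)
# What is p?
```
Trace:
  p=1
  p=3, idx=1
  p=12, idx=2
  p=60, idx=3
  p=360, idx=4
  p=2520, idx=5
  p=20160, idx=6

Final answer: 20160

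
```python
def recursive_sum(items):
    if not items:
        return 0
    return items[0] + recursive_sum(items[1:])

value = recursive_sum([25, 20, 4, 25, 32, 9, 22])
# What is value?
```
Call trace:
recursive_sum(items=[25, 20, 4, 25, 32, 9, 22])
  recursive_sum(items=[20, 4, 25, 32, 9, 22])
    recursive_sum(items=[4, 25, 32, 9, 22])
      recursive_sum(items=[25, 32, 9, 22])
        recursive_sum(items=[32, 9, 22])
          recursive_sum(items=[9, 22])
            recursive_sum(items=[22])
              recursive_sum(items=[])
              -> return 0
            -> return 22
          -> return 31
        -> return 63
      -> return 88
    -> return 92
  -> return 112
-> return 137

Final answer: 137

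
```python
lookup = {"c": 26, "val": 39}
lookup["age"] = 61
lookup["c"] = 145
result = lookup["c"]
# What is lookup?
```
Trace:
  lookup={'c': 26, 'val': 39}
  lookup={'c': 26, 'val': 39, 'age': 61}
  lookup={'c': 145, 'val': 39, 'age': 61}
  lookup={'c': 145, 'val': 39, 'age': 61}, result=145

Final answer: {'c': 145, 'val': 39, 'age': 61}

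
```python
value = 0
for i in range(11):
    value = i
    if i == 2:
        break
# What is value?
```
Trace:
  value=0
  value=0, i=0
  value=1, i=1
  value=2, i=2

Final answer: 2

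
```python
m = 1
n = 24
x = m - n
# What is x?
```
Trace:
  m=1
  m=1, n=24
  m=1, n=24, x=-23

Final answer: -23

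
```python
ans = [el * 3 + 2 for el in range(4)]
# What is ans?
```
Trace:
  el=0
  el=1
  el=2
  el=3
  ans=[2, 5, 8, 11]

Final answer: [2, 5, 8, 11]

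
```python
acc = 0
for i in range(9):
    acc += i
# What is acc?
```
Trace:
  acc=0
  acc=0, i=0
  acc=1, i=1
  acc=3, i=2
  acc=6, i=3
  acc=10, i=4
  acc=15, i=5
  acc=21, i=6
  acc=28, i=7
  acc=36, i=8

Final answer: 36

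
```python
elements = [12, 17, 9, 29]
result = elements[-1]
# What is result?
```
Trace:
  elements=[12, 17, 9, 29]
  elements=[12, 17, 9, 29], result=29

Final answer: 29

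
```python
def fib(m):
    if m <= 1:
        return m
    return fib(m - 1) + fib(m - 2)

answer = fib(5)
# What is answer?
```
Call trace (a repeated sub-call is expanded the first time; later identical calls just restate its return value):
fib(m=5)
  fib(m=4)
    fib(m=3)
      fib(m=2)
        fib(m=1)
        -> return 1
        fib(m=0)
        -> return 0
      -> return 1
      fib(m=1)
      -> return 1
    -> return 2
    fib(m=2) -> return 1  (same call as traced above)
  -> return 3
  fib(m=3) -> return 2  (same call as traced above)
-> return 5

Final answer: 5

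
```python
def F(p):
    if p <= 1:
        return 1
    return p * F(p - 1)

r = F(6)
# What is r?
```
Call trace:
F(p=6)
  F(p=5)
    F(p=4)
      F(p=3)
        F(p=2)
          F(p=1)
          -> return 1
        -> return 2
      -> return 6
    -> return 24
  -> return 120
-> return 720

Final answer: 720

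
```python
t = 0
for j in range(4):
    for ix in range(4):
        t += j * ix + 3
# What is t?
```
Trace:
  t=0
  t=3, j=0, ix=0
  t=6, j=0, ix=1
  t=9, j=0, ix=2
  t=12, j=0, ix=3
  t=15, j=1, ix=0
  t=19, j=1, ix=1
  t=24, j=1, ix=2
  t=30, j=1, ix=3
  t=33, j=2, ix=0
  t=38, j=2, ix=1
  t=45, j=2, ix=2
  t=54, j=2, ix=3
  t=57, j=3, ix=0
  t=63, j=3, ix=1
  t=72, j=3, ix=2
  t=84, j=3, ix=3

Final answer: 84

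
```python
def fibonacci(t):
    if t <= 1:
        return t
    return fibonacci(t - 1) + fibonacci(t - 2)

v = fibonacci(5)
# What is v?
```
Call trace (a repeated sub-call is expanded the first time; later identical calls just restate its return value):
fibonacci(t=5)
  fibonacci(t=4)
    fibonacci(t=3)
      fibonacci(t=2)
        fibonacci(t=1)
        -> return 1
        fibonacci(t=0)
        -> return 0
      -> return 1
      fibonacci(t=1)
      -> return 1
    -> return 2
    fibonacci(t=2) -> return 1  (same call as traced above)
  -> return 3
  fibonacci(t=3) -> return 2  (same call as traced above)
-> return 5

Final answer: 5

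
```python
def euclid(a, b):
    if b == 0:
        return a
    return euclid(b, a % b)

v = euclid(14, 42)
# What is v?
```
Call trace:
euclid(a=14, b=42)
  euclid(a=42, b=14)
    euclid(a=14, b=0)
    -> return 14
  -> return 14
-> return 14

Final answer: 14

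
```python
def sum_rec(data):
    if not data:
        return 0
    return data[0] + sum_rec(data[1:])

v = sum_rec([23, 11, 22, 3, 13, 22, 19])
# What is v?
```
Call trace:
sum_rec(data=[23, 11, 22, 3, 13, 22, 19])
  sum_rec(data=[11, 22, 3, 13, 22, 19])
    sum_rec(data=[22, 3, 13, 22, 19])
      sum_rec(data=[3, 13, 22, 19])
        sum_rec(data=[13, 22, 19])
          sum_rec(data=[22, 19])
            sum_rec(data=[19])
              sum_rec(data=[])
              -> return 0
            -> return 19
          -> return 41
        -> return 54
      -> return 57
    -> return 79
  -> return 90
-> return 113

Final answer: 113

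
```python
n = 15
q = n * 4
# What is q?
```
Trace:
  n=15
  n=15, q=60

Final answer: 60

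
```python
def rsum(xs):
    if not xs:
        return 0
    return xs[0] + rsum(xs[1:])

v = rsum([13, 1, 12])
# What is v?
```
Call trace:
rsum(xs=[13, 1, 12])
  rsum(xs=[1, 12])
    rsum(xs=[12])
      rsum(xs=[])
      -> return 0
    -> return 12
  -> return 13
-> return 26

Final answer: 26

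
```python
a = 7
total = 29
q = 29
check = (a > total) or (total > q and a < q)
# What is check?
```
Trace:
  a=7
  a=7, total=29
  a=7, total=29, q=29
  a=7, total=29, q=29, check=False

Final answer: False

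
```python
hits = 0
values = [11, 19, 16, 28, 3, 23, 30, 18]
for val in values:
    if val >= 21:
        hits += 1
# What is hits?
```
Trace:
  hits=0
  hits=0, val=11
  hits=0, val=19
  hits=0, val=16
  hits=1, val=28
  hits=1, val=3
  hits=2, val=23
  hits=3, val=30
  hits=3, val=18

Final answer: 3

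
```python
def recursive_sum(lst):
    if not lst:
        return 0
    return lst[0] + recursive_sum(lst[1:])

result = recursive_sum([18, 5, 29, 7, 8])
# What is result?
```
Call trace:
recursive_sum(lst=[18, 5, 29, 7, 8])
  recursive_sum(lst=[5, 29, 7, 8])
    recursive_sum(lst=[29, 7, 8])
      recursive_sum(lst=[7, 8])
        recursive_sum(lst=[8])
          recursive_sum(lst=[])
          -> return 0
        -> return 8
      -> return 15
    -> return 44
  -> return 49
-> return 67

Final answer: 67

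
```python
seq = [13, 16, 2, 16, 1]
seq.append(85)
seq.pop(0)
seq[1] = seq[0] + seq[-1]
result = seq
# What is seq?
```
Trace:
  seq=[13, 16, 2, 16, 1]
  seq=[13, 16, 2, 16, 1, 85]
  seq=[16, 2, 16, 1, 85]
  seq=[16, 101, 16, 1, 85]
  seq=[16, 101, 16, 1, 85], result=[16, 101, 16, 1, 85]

Final answer: [16, 101, 16, 1, 85]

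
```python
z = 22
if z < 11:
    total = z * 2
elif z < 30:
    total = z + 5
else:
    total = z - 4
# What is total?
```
Trace:
  z=22
  z=22, total=27

Final answer: 27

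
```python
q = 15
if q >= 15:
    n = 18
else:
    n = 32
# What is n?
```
Trace:
  q=15
  q=15, n=18

Final answer: 18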